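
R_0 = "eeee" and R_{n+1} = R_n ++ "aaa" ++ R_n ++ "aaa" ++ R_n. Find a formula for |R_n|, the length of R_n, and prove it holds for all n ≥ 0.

Claim: |R_n| = 7·3^n − 3.

Base case: |R_0| = 4, and 7·3^0 − 3 = 4.
Assume |R_r| = 7·3^r − 3.
Then |R_{r+1}| = 3|R_r| + 6 = 3(7·3^r − 3) + 6 = 7·3^{r+1} − 9 + 6 = 7·3^{r+1} − 3.
This completes the inductive step, so |R_n| = 7·3^n − 3 for all n ≥ 0.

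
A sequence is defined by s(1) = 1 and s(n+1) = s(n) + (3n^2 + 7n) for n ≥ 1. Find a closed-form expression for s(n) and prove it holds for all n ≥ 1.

Claim: s(n) = n^3 + 2n^2 − 3n + 1.

Base case: s(1) = 1, and 1^3 + 2·1^2 − 3·1 + 1 = 1.
Assume s(r) = r^3 + 2r^2 − 3r + 1.
Then s(r+1) = s(r) + (3r^2 + 7r) = (r^3 + 2r^2 − 3r + 1) + (3r^2 + 7r) = r^3 + 5r^2 + 4r + 1,
and (r+1)^3 + 2·(r+1)^2 − 3·(r+1) + 1 = r^3 + 5r^2 + 4r + 1.
By induction, s(n) = n^3 + 2n^2 − 3n + 1 for all n ≥ 1.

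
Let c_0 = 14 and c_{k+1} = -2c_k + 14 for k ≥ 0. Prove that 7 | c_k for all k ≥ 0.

Base case: c_0 = 14 = 7·2, so 7 | c_0.
Assume 7 | c_j, so c_j = 7t for some integer t.
Then c_{j+1} = -2c_j + 14 = -2·(7t) + 14 = 7(-2t + 2), so 7 | c_{j+1}.
By induction, 7 | c_k for all k ≥ 0.

7 | c_k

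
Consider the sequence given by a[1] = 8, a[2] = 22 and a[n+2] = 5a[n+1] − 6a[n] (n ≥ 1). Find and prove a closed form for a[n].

Claim: a[n] = 2^n + 2·3^n.

Base cases: a[1] = 8 and 2^1 + 2·3^1 = 8; a[2] = 22 and 2^2 + 2·3^2 = 22.
Assume a[j] = 2^j + 2·3^j for all 1 ≤ j ≤ r, where r ≥ 2.
Then a[r+1] = 5a[r] − 6a[r−1] = 5·(2^r + 2·3^r) − 6·(2^{r−1} + 2·3^{r−1}) = (5·2 − 6)2^{r−1} + 2·(5·3 − 6)3^{r−1} = 4·2^{r−1} + 18·3^{r−1} = 2^{r+1} + 2·3^{r+1}.
By strong induction, a[n] = 2^n + 2·3^n for all n ≥ 1.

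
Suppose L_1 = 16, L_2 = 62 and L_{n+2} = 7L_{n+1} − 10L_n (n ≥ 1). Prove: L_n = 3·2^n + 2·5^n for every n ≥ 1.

Base cases: L_1 = 16 and 3·2^1 + 2·5^1 = 16; L_2 = 62 and 3·2^2 + 2·5^2 = 62.
Assume L_j = 3·2^j + 2·5^j for all 1 ≤ j ≤ k, where k ≥ 2.
Then L_{k+1} = 7L_k − 10L_{k−1} = 7·(3·2^k + 2·5^k) − 10·(3·2^{k−1} + 2·5^{k−1}) = 3·(7·2 − 10)2^{k−1} + 2·(7·5 − 10)5^{k−1} = 12·2^{k−1} + 50·5^{k−1} = 3·2^{k+1} + 2·5^{k+1}.
Hence L_n = 3·2^n + 2·5^n for every n ≥ 1, by strong induction.

L_n = 3·2^n + 2·5^n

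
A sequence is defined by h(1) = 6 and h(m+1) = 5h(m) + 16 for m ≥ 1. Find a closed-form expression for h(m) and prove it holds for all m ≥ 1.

Claim: h(m) = 2·5^m − 4.

Base case: h(1) = 6, and 2·5^1 − 4 = 10 − 4 = 6.
Assume h(j) = 2·5^j − 4 for some j ≥ 1.
Then h(j+1) = 5h(j) + 16 = 5·(2·5^j − 4) + 16 = 10·5^j − 20 + 16 = 2·5^{j+1} − 4.
So the formula holds for j+1, and by induction h(m) = 2·5^m − 4 for all m ≥ 1.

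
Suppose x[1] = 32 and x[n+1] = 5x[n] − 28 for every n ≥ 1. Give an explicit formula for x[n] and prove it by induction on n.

Claim: x[n] = 5^{n+1} + 7.

Base case: x[1] = 32, and 5^{1+1} + 7 = 25 + 7 = 32.
Assume x[j] = 5^{j+1} + 7 for some j ≥ 1.
Then x[j+1] = 5x[j] − 28 = 5·(5^{j+1} + 7) − 28 = 5^{j+2} + 35 − 28 = 5^{j+2} + 7.
So the formula holds for j+1, and by induction x[n] = 5^{n+1} + 7 for all n ≥ 1.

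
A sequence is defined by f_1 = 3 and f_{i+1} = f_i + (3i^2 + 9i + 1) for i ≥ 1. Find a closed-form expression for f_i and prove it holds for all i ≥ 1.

Claim: f_i = i^3 + 3i^2 − 3i + 2.

Base case: f_1 = 3, and 1^3 + 3·1^2 − 3·1 + 2 = 3.
Assume f_m = m^3 + 3m^2 − 3m + 2.
Then f_{m+1} = f_m + (3m^2 + 9m + 1) = (m^3 + 3m^2 − 3m + 2) + (3m^2 + 9m + 1) = m^3 + 6m^2 + 6m + 3,
and (m+1)^3 + 3·(m+1)^2 − 3·(m+1) + 2 = m^3 + 6m^2 + 6m + 3.
This completes the inductive step, so f_i = i^3 + 3i^2 − 3i + 2 for all i ≥ 1.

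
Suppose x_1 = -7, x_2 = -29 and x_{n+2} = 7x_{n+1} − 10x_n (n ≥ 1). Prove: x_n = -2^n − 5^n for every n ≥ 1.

Base cases: x_1 = -7 and -2^1 − 5^1 = -7; x_2 = -29 and -2^2 − 5^2 = -29.
Assume x_j = -2^j − 5^j for all 1 ≤ j ≤ k, where k ≥ 2.
Then x_{k+1} = 7x_k − 10x_{k−1} = 7·(-2^k − 5^k) − 10·(-2^{k−1} − 5^{k−1}) = -(7·2 − 10)2^{k−1} − (7·5 − 10)5^{k−1} = -4·2^{k−1} − 25·5^{k−1} = -2^{k+1} − 5^{k+1}.
Hence x_n = -2^n − 5^n for every n ≥ 1, by strong induction.

x_n = -2^n − 5^n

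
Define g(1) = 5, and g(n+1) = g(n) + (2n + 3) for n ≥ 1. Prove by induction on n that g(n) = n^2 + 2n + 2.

Base case: g(1) = 5, and 1^2 + 2·1 + 2 = 5.
Assume g(m) = m^2 + 2m + 2.
Then g(m+1) = g(m) + (2m + 3) = (m^2 + 2m + 2) + (2m + 3) = m^2 + 4m + 5,
and (m+1)^2 + 2·(m+1) + 2 = m^2 + 4m + 5.
Hence g(n) = n^2 + 2n + 2 for every n ≥ 1, by induction.

g(n) = n^2 + 2n + 2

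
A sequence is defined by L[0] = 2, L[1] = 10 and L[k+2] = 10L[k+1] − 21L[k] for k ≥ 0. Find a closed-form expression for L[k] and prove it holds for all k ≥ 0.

Claim: L[k] = 7^k + 3^k.

Base cases: L[0] = 2 and 7^0 + 3^0 = 2; L[1] = 10 and 7^1 + 3^1 = 10.
Assume L[j] = 7^j + 3^j for all 0 ≤ j ≤ r, where r ≥ 1.
Then L[r+1] = 10L[r] − 21L[r−1] = 10·(7^r + 3^r) − 21·(7^{r−1} + 3^{r−1}) = (10·7 − 21)7^{r−1} + (10·3 − 21)3^{r−1} = 49·7^{r−1} + 9·3^{r−1} = 7^{r+1} + 3^{r+1}.
This completes the inductive step, so L[k] = 7^k + 3^k for all k ≥ 0.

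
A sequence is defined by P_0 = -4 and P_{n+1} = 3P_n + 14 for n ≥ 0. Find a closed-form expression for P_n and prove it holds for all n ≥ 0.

Claim: P_n = 3^{n+1} − 7.

Base case: P_0 = -4, and 3^{0+1} − 7 = 3 − 7 = -4.
Assume P_m = 3^{m+1} − 7 for some m ≥ 0.
Then P_{m+1} = 3P_m + 14 = 3·(3^{m+1} − 7) + 14 = 3^{m+2} − 21 + 14 = 3^{m+2} − 7.
By induction, P_n = 3^{n+1} − 7 for all n ≥ 0.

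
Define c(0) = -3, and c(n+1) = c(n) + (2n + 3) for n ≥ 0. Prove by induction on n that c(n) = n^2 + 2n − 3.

Base case: c(0) = -3, and 0^2 + 2·0 − 3 = -3.
Assume c(k) = k^2 + 2k − 3.
Then c(k+1) = c(k) + (2k + 3) = (k^2 + 2k − 3) + (2k + 3) = k^2 + 4k,
and (k+1)^2 + 2·(k+1) − 3 = k^2 + 4k.
Hence c(n) = n^2 + 2n − 3 for every n ≥ 0, by induction.

c(n) = n^2 + 2n − 3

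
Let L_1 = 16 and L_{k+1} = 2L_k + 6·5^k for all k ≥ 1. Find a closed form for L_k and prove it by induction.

Claim: L_k = 3·2^k + 2·5^k.

Base case: L_1 = 16, and 3·2^1 + 2·5^1 = 6 + 10 = 16.
Assume L_m = 3·2^m + 2·5^m for some m ≥ 1.
Then L_{m+1} = 2L_m + 6·5^m = 2·(3·2^m + 2·5^m) + 6·5^m = 3·2^{m+1} + 4·5^m + 6·5^m = 3·2^{m+1} + 10·5^m = 3·2^{m+1} + 2·5^{m+1}.
This completes the inductive step, so L_k = 3·2^k + 2·5^k for all k ≥ 1.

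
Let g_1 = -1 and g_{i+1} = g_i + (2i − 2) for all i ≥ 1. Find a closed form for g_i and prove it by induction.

Claim: g_i = i^2 − 3i + 1.

Base case: g_1 = -1, and 1^2 − 3·1 + 1 = -1.
Assume g_j = j^2 − 3j + 1.
Then g_{j+1} = g_j + (2j − 2) = (j^2 − 3j + 1) + (2j − 2) = j^2 − j − 1,
and (j+1)^2 − 3·(j+1) + 1 = j^2 − j − 1.
Hence g_i = i^2 − 3i + 1 for every i ≥ 1, by induction.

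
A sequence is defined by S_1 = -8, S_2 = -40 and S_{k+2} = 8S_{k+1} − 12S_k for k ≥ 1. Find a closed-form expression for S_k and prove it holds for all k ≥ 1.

Claim: S_k = -6^k − 2^k.

Base cases: S_1 = -8 and -6^1 − 2^1 = -8; S_2 = -40 and -6^2 − 2^2 = -40.
Assume S_j = -6^j − 2^j for all 1 ≤ j ≤ m, where m ≥ 2.
Then S_{m+1} = 8S_m − 12S_{m−1} = 8·(-6^m − 2^m) − 12·(-6^{m−1} − 2^{m−1}) = -(8·6 − 12)6^{m−1} − (8·2 − 12)2^{m−1} = -36·6^{m−1} − 4·2^{m−1} = -6^{m+1} − 2^{m+1}.
So the formula holds for m+1, and by strong induction S_k = -6^k − 2^k for all k ≥ 1.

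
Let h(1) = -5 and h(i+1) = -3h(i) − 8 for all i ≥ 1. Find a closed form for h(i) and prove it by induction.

Claim: h(i) = (-3)^i − 2.

Base case: h(1) = -5, and (-3)^1 − 2 = -3 − 2 = -5.
Assume h(k) = (-3)^k − 2 for some k ≥ 1.
Then h(k+1) = -3h(k) − 8 = -3·((-3)^k − 2) − 8 = -3·(-3)^k + 6 − 8 = (-3)^{k+1} − 2.
So the formula holds for k+1, and by induction h(i) = (-3)^i − 2 for all i ≥ 1.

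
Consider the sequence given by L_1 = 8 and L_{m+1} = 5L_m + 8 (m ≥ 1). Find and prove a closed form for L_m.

Claim: L_m = 2·5^m − 2.

Base case: L_1 = 8, and 2·5^1 − 2 = 10 − 2 = 8.
Assume L_j = 2·5^j − 2 for some j ≥ 1.
Then L_{j+1} = 5L_j + 8 = 5·(2·5^j − 2) + 8 = 10·5^j − 10 + 8 = 2·5^{j+1} − 2.
Hence L_m = 2·5^m − 2 for every m ≥ 1, by induction.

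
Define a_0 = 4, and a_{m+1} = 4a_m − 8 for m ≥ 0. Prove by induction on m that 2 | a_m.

Base case: a_0 = 4 = 2·2, so 2 | a_0.
Assume 2 | a_j, so a_j = 2t for some integer t.
Then a_{j+1} = 4a_j − 8 = 4·(2t) − 8 = 2(4t − 4), so 2 | a_{j+1}.
Hence 2 | a_m for every m ≥ 0, by induction.

2 | a_m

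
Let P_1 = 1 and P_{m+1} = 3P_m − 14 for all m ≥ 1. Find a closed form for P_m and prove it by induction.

Claim: P_m = -2·3^m + 7.

Base case: P_1 = 1, and -2·3^1 + 7 = -6 + 7 = 1.
Assume P_r = -2·3^r + 7 for some r ≥ 1.
Then P_{r+1} = 3P_r − 14 = 3·(-2·3^r + 7) − 14 = -6·3^r + 21 − 14 = -2·3^{r+1} + 7.
By induction, P_m = -2·3^m + 7 for all m ≥ 1.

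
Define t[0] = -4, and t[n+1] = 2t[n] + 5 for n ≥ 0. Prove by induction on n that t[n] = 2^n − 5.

Base case: t[0] = -4, and 2^0 − 5 = 1 − 5 = -4.
Assume t[k] = 2^k − 5 for some k ≥ 0.
Then t[k+1] = 2t[k] + 5 = 2·(2^k − 5) + 5 = 2^{k+1} − 10 + 5 = 2^{k+1} − 5.
Hence t[n] = 2^n − 5 for every n ≥ 0, by induction.

t[n] = 2^n − 5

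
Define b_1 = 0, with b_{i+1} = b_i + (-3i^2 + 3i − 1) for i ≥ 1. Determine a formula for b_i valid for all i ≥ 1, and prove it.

Claim: b_i = -i^3 + 3i^2 − 3i + 1.

Base case: b_1 = 0, and -1^3 + 3·1^2 − 3·1 + 1 = 0.
Assume b_m = -m^3 + 3m^2 − 3m + 1.
Then b_{m+1} = b_m + (-3m^2 + 3m − 1) = (-m^3 + 3m^2 − 3m + 1) + (-3m^2 + 3m − 1) = -m^3,
and -(m+1)^3 + 3·(m+1)^2 − 3·(m+1) + 1 = -m^3.
This completes the inductive step, so b_i = -i^3 + 3i^2 − 3i + 1 for all i ≥ 1.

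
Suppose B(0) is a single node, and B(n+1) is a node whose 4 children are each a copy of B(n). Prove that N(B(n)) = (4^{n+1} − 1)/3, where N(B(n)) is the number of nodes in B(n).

Base case: N(B(0)) = 1, and (4^{0+1} − 1)/3 = 1.
Assume N(B(m)) = (4^{m+1} − 1)/3.
Then N(B(m+1)) = 1 + 4N(B(m)) = 1 + 4·(4^{m+1} − 1)/3 = 1 + (4^{m+2} − 4)/3 = (3 + 4^{m+2} − 4)/3 = (4^{m+2} − 1)/3.
This completes the inductive step, so N(B(n)) = (4^{n+1} − 1)/3 for all n ≥ 0.

N(B(n)) = (4^{n+1} − 1)/3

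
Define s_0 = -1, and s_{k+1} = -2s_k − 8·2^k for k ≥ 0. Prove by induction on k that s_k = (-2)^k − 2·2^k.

Base case: s_0 = -1, and (-2)^0 − 2·2^0 = 1 − 2 = -1.
Assume s_m = (-2)^m − 2·2^m for some m ≥ 0.
Then s_{m+1} = -2s_m − 8·2^m = -2·((-2)^m − 2·2^m) − 8·2^m = (-2)^{m+1} + 4·2^m − 8·2^m = (-2)^{m+1} − 4·2^m = (-2)^{m+1} − 2·2^{m+1}.
Hence s_k = (-2)^k − 2·2^k for every k ≥ 0, by induction.

s_k = (-2)^k − 2·2^k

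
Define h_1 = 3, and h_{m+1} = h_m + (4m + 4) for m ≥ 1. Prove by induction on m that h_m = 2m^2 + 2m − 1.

Base case: h_1 = 3, and 2·1^2 + 2·1 − 1 = 3.
Assume h_r = 2r^2 + 2r − 1.
Then h_{r+1} = h_r + (4r + 4) = (2r^2 + 2r − 1) + (4r + 4) = 2r^2 + 6r + 3,
and 2·(r+1)^2 + 2·(r+1) − 1 = 2r^2 + 6r + 3.
This completes the inductive step, so h_m = 2m^2 + 2m − 1 for all m ≥ 1.

h_m = 2m^2 + 2m − 1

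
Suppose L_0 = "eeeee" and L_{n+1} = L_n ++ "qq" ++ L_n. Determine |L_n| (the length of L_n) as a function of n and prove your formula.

Claim: |L_n| = 7·2^n − 2.

Base case: |L_0| = 5, and 7·2^0 − 2 = 5.
Assume |L_k| = 7·2^k − 2.
Then |L_{k+1}| = |L_k| + 2 + |L_k| = 2|L_k| + 2 = 2(7·2^k − 2) + 2 = 7·2^{k+1} − 4 + 2 = 7·2^{k+1} − 2.
This completes the inductive step, so |L_n| = 7·2^n − 2 for all n ≥ 0.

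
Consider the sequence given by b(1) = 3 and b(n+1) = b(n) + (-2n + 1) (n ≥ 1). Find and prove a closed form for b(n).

Claim: b(n) = -n^2 + 2n + 2.

Base case: b(1) = 3, and -1^2 + 2·1 + 2 = 3.
Assume b(m) = -m^2 + 2m + 2.
Then b(m+1) = b(m) + (-2m + 1) = (-m^2 + 2m + 2) + (-2m + 1) = -m^2 + 3,
and -(m+1)^2 + 2·(m+1) + 2 = -m^2 + 3.
This completes the inductive step, so b(n) = -n^2 + 2n + 2 for all n ≥ 1.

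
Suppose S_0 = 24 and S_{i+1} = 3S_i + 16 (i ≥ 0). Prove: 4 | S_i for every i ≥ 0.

Base case: S_0 = 24 = 4·6, so 4 | S_0.
Assume 4 | S_r, so S_r = 4t for some integer t.
Then S_{r+1} = 3S_r + 16 = 3·(4t) + 16 = 4(3t + 4), so 4 | S_{r+1}.
By induction, 4 | S_i for all i ≥ 0.

4 | S_i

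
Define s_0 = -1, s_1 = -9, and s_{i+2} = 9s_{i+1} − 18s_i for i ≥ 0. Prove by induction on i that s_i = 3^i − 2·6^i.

Base cases: s_0 = -1 and 3^0 − 2·6^0 = -1; s_1 = -9 and 3^1 − 2·6^1 = -9.
Assume s_j = 3^j − 2·6^j for all 0 ≤ j ≤ k, where k ≥ 1.
Then s_{k+1} = 9s_k − 18s_{k−1} = 9·(3^k − 2·6^k) − 18·(3^{k−1} − 2·6^{k−1}) = (9·3 − 18)3^{k−1} − 2·(9·6 − 18)6^{k−1} = 9·3^{k−1} − 72·6^{k−1} = 3^{k+1} − 2·6^{k+1}.
This completes the inductive step, so s_i = 3^i − 2·6^i for all i ≥ 0.

s_i = 3^i − 2·6^i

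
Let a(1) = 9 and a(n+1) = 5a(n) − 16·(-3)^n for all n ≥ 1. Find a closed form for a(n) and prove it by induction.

Claim: a(n) = 3·5^n + 2·(-3)^n.

Base case: a(1) = 9, and 3·5^1 + 2·(-3)^1 = 15 − 6 = 9.
Assume a(m) = 3·5^m + 2·(-3)^m for some m ≥ 1.
Then a(m+1) = 5a(m) − 16·(-3)^m = 5·(3·5^m + 2·(-3)^m) − 16·(-3)^m = 3·5^{m+1} + 10·(-3)^m − 16·(-3)^m = 3·5^{m+1} − 6·(-3)^m = 3·5^{m+1} + 2·(-3)^{m+1}.
So the formula holds for m+1, and by induction a(n) = 3·5^n + 2·(-3)^n for all n ≥ 1.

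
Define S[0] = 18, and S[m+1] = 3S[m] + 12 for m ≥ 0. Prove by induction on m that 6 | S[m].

Base case: S[0] = 18 = 6·3, so 6 | S[0].
Assume 6 | S[j], so S[j] = 6t for some integer t.
Then S[j+1] = 3S[j] + 12 = 3·(6t) + 12 = 6(3t + 2), so 6 | S[j+1].
Hence 6 | S[m] for every m ≥ 0, by induction.

6 | S[m]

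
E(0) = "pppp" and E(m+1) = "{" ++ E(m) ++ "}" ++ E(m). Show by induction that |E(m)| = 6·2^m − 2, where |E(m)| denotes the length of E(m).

Base case: |E(0)| = 4, and 6·2^0 − 2 = 4.
Assume |E(j)| = 6·2^j − 2.
Then |E(j+1)| = 1 + |E(j)| + 1 + |E(j)| = 2|E(j)| + 2 = 2(6·2^j − 2) + 2 = 6·2^{j+1} − 4 + 2 = 6·2^{j+1} − 2.
By induction, |E(m)| = 6·2^m − 2 for all m ≥ 0.

|E(m)| = 6·2^m − 2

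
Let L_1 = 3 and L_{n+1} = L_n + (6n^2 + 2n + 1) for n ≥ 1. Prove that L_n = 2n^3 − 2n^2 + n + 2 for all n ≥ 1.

Base case: L_1 = 3, and 2·1^3 − 2·1^2 + 1 + 2 = 3.
Assume L_m = 2m^3 − 2m^2 + m + 2.
Then L_{m+1} = L_m + (6m^2 + 2m + 1) = (2m^3 − 2m^2 + m + 2) + (6m^2 + 2m + 1) = 2m^3 + 4m^2 + 3m + 3,
and 2·(m+1)^3 − 2·(m+1)^2 + (m+1) + 2 = 2m^3 + 4m^2 + 3m + 3.
This completes the inductive step, so L_n = 2n^3 − 2n^2 + n + 2 for all n ≥ 1.

L_n = 2n^3 − 2n^2 + n + 2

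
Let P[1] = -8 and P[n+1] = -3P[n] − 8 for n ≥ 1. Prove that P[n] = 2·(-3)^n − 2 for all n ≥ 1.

Base case: P[1] = -8, and 2·(-3)^1 − 2 = -6 − 2 = -8.
Assume P[j] = 2·(-3)^j − 2 for some j ≥ 1.
Then P[j+1] = -3P[j] − 8 = -3·(2·(-3)^j − 2) − 8 = -6·(-3)^j + 6 − 8 = 2·(-3)^{j+1} − 2.
Hence P[n] = 2·(-3)^n − 2 for every n ≥ 1, by induction.

P[n] = 2·(-3)^n − 2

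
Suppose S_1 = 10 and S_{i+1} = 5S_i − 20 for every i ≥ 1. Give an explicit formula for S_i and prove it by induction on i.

Claim: S_i = 5^i + 5.

Base case: S_1 = 10, and 5^1 + 5 = 5 + 5 = 10.
Assume S_k = 5^k + 5 for some k ≥ 1.
Then S_{k+1} = 5S_k − 20 = 5·(5^k + 5) − 20 = 5^{k+1} + 25 − 20 = 5^{k+1} + 5.
Hence S_i = 5^i + 5 for every i ≥ 1, by induction.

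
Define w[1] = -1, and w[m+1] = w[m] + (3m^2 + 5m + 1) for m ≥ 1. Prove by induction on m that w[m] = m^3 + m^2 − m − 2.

Base case: w[1] = -1, and 1^3 + 1^2 − 1 − 2 = -1.
Assume w[j] = j^3 + j^2 − j − 2.
Then w[j+1] = w[j] + (3j^2 + 5j + 1) = (j^3 + j^2 − j − 2) + (3j^2 + 5j + 1) = j^3 + 4j^2 + 4j − 1,
and (j+1)^3 + (j+1)^2 − (j+1) − 2 = j^3 + 4j^2 + 4j − 1.
By induction, w[m] = m^3 + m^2 − m − 2 for all m ≥ 1.

w[m] = m^3 + m^2 − m − 2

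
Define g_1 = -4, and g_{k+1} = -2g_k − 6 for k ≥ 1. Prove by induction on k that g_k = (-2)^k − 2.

Base case: g_1 = -4, and (-2)^1 − 2 = -2 − 2 = -4.
Assume g_j = (-2)^j − 2 for some j ≥ 1.
Then g_{j+1} = -2g_j − 6 = -2·((-2)^j − 2) − 6 = -2·(-2)^j + 4 − 6 = (-2)^{j+1} − 2.
By induction, g_k = (-2)^k − 2 for all k ≥ 1.

g_k = (-2)^k − 2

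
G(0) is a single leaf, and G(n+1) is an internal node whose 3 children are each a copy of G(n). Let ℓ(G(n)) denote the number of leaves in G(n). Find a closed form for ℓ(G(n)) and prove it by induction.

Claim: ℓ(G(n)) = 3^n.

Base case: ℓ(G(0)) = 1, and 3^0 = 1.
Assume ℓ(G(k)) = 3^k.
Then ℓ(G(k+1)) = 3·ℓ(G(k)) = 3·3^k = 3^{k+1}.
By induction, ℓ(G(n)) = 3^n for all n ≥ 0.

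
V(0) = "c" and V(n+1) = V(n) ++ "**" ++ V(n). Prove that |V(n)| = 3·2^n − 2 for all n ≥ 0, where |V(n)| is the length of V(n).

Base case: |V(0)| = 1, and 3·2^0 − 2 = 1.
Assume |V(k)| = 3·2^k − 2.
Then |V(k+1)| = |V(k)| + 2 + |V(k)| = 2|V(k)| + 2 = 2(3·2^k − 2) + 2 = 3·2^{k+1} − 4 + 2 = 3·2^{k+1} − 2.
This completes the inductive step, so |V(n)| = 3·2^n − 2 for all n ≥ 0.

|V(n)| = 3·2^n − 2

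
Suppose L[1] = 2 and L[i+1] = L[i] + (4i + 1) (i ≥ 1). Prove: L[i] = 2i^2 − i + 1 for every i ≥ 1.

Base case: L[1] = 2, and 2·1^2 − 1 + 1 = 2.
Assume L[m] = 2m^2 − m + 1.
Then L[m+1] = L[m] + (4m + 1) = (2m^2 − m + 1) + (4m + 1) = 2m^2 + 3m + 2,
and 2·(m+1)^2 − (m+1) + 1 = 2m^2 + 3m + 2.
By induction, L[i] = 2i^2 − i + 1 for all i ≥ 1.

L[i] = 2i^2 − i + 1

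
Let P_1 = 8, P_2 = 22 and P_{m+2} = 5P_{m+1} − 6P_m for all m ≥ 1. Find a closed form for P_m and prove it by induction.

Claim: P_m = 2^m + 2·3^m.

Base cases: P_1 = 8 and 2^1 + 2·3^1 = 8; P_2 = 22 and 2^2 + 2·3^2 = 22.
Assume P_j = 2^j + 2·3^j for all 1 ≤ j ≤ k, where k ≥ 2.
Then P_{k+1} = 5P_k − 6P_{k−1} = 5·(2^k + 2·3^k) − 6·(2^{k−1} + 2·3^{k−1}) = (5·2 − 6)2^{k−1} + 2·(5·3 − 6)3^{k−1} = 4·2^{k−1} + 18·3^{k−1} = 2^{k+1} + 2·3^{k+1}.
Hence P_m = 2^m + 2·3^m for every m ≥ 1, by strong induction.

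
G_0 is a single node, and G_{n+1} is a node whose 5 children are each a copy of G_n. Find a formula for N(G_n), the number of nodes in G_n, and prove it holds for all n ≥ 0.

Claim: N(G_n) = (5^{n+1} − 1)/4.

Base case: N(G_0) = 1, and (5^{0+1} − 1)/4 = 1.
Assume N(G_m) = (5^{m+1} − 1)/4.
Then N(G_{m+1}) = 1 + 5N(G_m) = 1 + 5·(5^{m+1} − 1)/4 = 1 + (5^{m+2} − 5)/4 = (4 + 5^{m+2} − 5)/4 = (5^{m+2} − 1)/4.
This completes the inductive step, so N(G_n) = (5^{n+1} − 1)/4 for all n ≥ 0.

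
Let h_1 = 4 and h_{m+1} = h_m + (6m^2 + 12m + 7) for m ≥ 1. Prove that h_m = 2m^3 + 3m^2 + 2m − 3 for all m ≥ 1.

Base case: h_1 = 4, and 2·1^3 + 3·1^2 + 2·1 − 3 = 4.
Assume h_r = 2r^3 + 3r^2 + 2r − 3.
Then h_{r+1} = h_r + (6r^2 + 12r + 7) = (2r^3 + 3r^2 + 2r − 3) + (6r^2 + 12r + 7) = 2r^3 + 9r^2 + 14r + 4,
and 2·(r+1)^3 + 3·(r+1)^2 + 2·(r+1) − 3 = 2r^3 + 9r^2 + 14r + 4.
By induction, h_m = 2m^3 + 3m^2 + 2m − 3 for all m ≥ 1.

h_m = 2m^3 + 3m^2 + 2m − 3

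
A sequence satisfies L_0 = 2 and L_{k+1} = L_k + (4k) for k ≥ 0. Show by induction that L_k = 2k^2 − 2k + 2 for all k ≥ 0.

Base case: L_0 = 2, and 2·0^2 − 2·0 + 2 = 2.
Assume L_j = 2j^2 − 2j + 2.
Then L_{j+1} = L_j + (4j) = (2j^2 − 2j + 2) + (4j) = 2j^2 + 2j + 2,
and 2·(j+1)^2 − 2·(j+1) + 2 = 2j^2 + 2j + 2.
This completes the inductive step, so L_k = 2k^2 − 2k + 2 for all k ≥ 0.

L_k = 2k^2 − 2k + 2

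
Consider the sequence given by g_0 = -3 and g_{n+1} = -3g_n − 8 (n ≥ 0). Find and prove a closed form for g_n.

Claim: g_n = -(-3)^n − 2.

Base case: g_0 = -3, and -(-3)^0 − 2 = -1 − 2 = -3.
Assume g_k = -(-3)^k − 2 for some k ≥ 0.
Then g_{k+1} = -3g_k − 8 = -3·(-(-3)^k − 2) − 8 = 3·(-3)^k + 6 − 8 = -(-3)^{k+1} − 2.
Hence g_n = -(-3)^n − 2 for every n ≥ 0, by induction.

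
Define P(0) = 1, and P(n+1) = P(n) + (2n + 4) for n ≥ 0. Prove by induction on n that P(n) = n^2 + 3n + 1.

Base case: P(0) = 1, and 0^2 + 3·0 + 1 = 1.
Assume P(m) = m^2 + 3m + 1.
Then P(m+1) = P(m) + (2m + 4) = (m^2 + 3m + 1) + (2m + 4) = m^2 + 5m + 5,
and (m+1)^2 + 3·(m+1) + 1 = m^2 + 5m + 5.
By induction, P(n) = n^2 + 3n + 1 for all n ≥ 0.

P(n) = n^2 + 3n + 1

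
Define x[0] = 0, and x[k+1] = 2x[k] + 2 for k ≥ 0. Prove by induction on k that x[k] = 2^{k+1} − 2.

Base case: x[0] = 0, and 2^{0+1} − 2 = 2 − 2 = 0.
Assume x[r] = 2^{r+1} − 2 for some r ≥ 0.
Then x[r+1] = 2x[r] + 2 = 2·(2^{r+1} − 2) + 2 = 2^{r+2} − 4 + 2 = 2^{r+2} − 2.
Hence x[k] = 2^{k+1} − 2 for every k ≥ 0, by induction.

x[k] = 2^{k+1} − 2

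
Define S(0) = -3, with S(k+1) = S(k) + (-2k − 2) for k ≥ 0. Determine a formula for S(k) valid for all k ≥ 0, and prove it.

Claim: S(k) = -k^2 − k − 3.

Base case: S(0) = -3, and -0^2 − 0 − 3 = -3.
Assume S(j) = -j^2 − j − 3.
Then S(j+1) = S(j) + (-2j − 2) = (-j^2 − j − 3) + (-2j − 2) = -j^2 − 3j − 5,
and -(j+1)^2 − (j+1) − 3 = -j^2 − 3j − 5.
By induction, S(k) = -k^2 − k − 3 for all k ≥ 0.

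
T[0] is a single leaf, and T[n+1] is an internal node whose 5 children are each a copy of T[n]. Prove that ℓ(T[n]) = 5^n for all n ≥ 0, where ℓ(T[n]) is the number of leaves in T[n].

Base case: ℓ(T[0]) = 1, and 5^0 = 1.
Assume ℓ(T[m]) = 5^m.
Then ℓ(T[m+1]) = 5·ℓ(T[m]) = 5·5^m = 5^{m+1}.
Hence ℓ(T[n]) = 5^n for every n ≥ 0, by induction.

ℓ(T[n]) = 5^n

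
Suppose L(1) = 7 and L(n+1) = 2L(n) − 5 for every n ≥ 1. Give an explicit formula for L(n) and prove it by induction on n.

Claim: L(n) = 2^n + 5.

Base case: L(1) = 7, and 2^1 + 5 = 2 + 5 = 7.
Assume L(k) = 2^k + 5 for some k ≥ 1.
Then L(k+1) = 2L(k) − 5 = 2·(2^k + 5) − 5 = 2^{k+1} + 10 − 5 = 2^{k+1} + 5.
This completes the inductive step, so L(n) = 2^n + 5 for all n ≥ 1.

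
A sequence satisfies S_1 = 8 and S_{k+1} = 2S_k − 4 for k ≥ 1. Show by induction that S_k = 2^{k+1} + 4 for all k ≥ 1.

Base case: S_1 = 8, and 2^{1+1} + 4 = 4 + 4 = 8.
Assume S_m = 2^{m+1} + 4 for some m ≥ 1.
Then S_{m+1} = 2S_m − 4 = 2·(2^{m+1} + 4) − 4 = 2^{m+2} + 8 − 4 = 2^{m+2} + 4.
This completes the inductive step, so S_k = 2^{k+1} + 4 for all k ≥ 1.

S_k = 2^{k+1} + 4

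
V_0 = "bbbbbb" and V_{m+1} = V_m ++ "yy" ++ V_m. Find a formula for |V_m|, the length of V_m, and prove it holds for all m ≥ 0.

Claim: |V_m| = 2^{m+3} − 2.

Base case: |V_0| = 6, and 2^{0+3} − 2 = 6.
Assume |V_j| = 2^{j+3} − 2.
Then |V_{j+1}| = |V_j| + 2 + |V_j| = 2|V_j| + 2 = 2(2^{j+3} − 2) + 2 = 2^{j+1+3} − 4 + 2 = 2^{j+1+3} − 2.
This completes the inductive step, so |V_m| = 2^{m+3} − 2 for all m ≥ 0.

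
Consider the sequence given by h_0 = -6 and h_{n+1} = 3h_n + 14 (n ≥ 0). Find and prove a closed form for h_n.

Claim: h_n = 3^n − 7.

Base case: h_0 = -6, and 3^0 − 7 = 1 − 7 = -6.
Assume h_m = 3^m − 7 for some m ≥ 0.
Then h_{m+1} = 3h_m + 14 = 3·(3^m − 7) + 14 = 3^{m+1} − 21 + 14 = 3^{m+1} − 7.
Hence h_n = 3^n − 7 for every n ≥ 0, by induction.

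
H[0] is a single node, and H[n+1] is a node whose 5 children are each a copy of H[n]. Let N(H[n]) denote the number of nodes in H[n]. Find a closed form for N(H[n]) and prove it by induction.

Claim: N(H[n]) = (5^{n+1} − 1)/4.

Base case: N(H[0]) = 1, and (5^{0+1} − 1)/4 = 1.
Assume N(H[r]) = (5^{r+1} − 1)/4.
Then N(H[r+1]) = 1 + 5N(H[r]) = 1 + 5·(5^{r+1} − 1)/4 = 1 + (5^{r+2} − 5)/4 = (4 + 5^{r+2} − 5)/4 = (5^{r+2} − 1)/4.
Hence N(H[n]) = (5^{n+1} − 1)/4 for every n ≥ 0, by induction.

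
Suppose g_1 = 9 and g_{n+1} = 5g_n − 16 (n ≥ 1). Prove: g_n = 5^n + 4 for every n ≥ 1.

Base case: g_1 = 9, and 5^1 + 4 = 5 + 4 = 9.
Assume g_j = 5^j + 4 for some j ≥ 1.
Then g_{j+1} = 5g_j − 16 = 5·(5^j + 4) − 16 = 5^{j+1} + 20 − 16 = 5^{j+1} + 4.
So the formula holds for j+1, and by induction g_n = 5^n + 4 for all n ≥ 1.

g_n = 5^n + 4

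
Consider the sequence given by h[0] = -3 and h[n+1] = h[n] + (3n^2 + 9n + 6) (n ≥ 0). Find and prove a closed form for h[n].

Claim: h[n] = n^3 + 3n^2 + 2n − 3.

Base case: h[0] = -3, and 0^3 + 3·0^2 + 2·0 − 3 = -3.
Assume h[m] = m^3 + 3m^2 + 2m − 3.
Then h[m+1] = h[m] + (3m^2 + 9m + 6) = (m^3 + 3m^2 + 2m − 3) + (3m^2 + 9m + 6) = m^3 + 6m^2 + 11m + 3,
and (m+1)^3 + 3·(m+1)^2 + 2·(m+1) − 3 = m^3 + 6m^2 + 11m + 3.
This completes the inductive step, so h[n] = n^3 + 3n^2 + 2n − 3 for all n ≥ 0.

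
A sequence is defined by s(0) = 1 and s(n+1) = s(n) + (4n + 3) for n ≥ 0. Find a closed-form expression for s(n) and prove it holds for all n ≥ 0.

Claim: s(n) = 2n^2 + n + 1.

Base case: s(0) = 1, and 2·0^2 + 0 + 1 = 1.
Assume s(m) = 2m^2 + m + 1.
Then s(m+1) = s(m) + (4m + 3) = (2m^2 + m + 1) + (4m + 3) = 2m^2 + 5m + 4,
and 2·(m+1)^2 + (m+1) + 1 = 2m^2 + 5m + 4.
By induction, s(n) = 2n^2 + n + 1 for all n ≥ 0.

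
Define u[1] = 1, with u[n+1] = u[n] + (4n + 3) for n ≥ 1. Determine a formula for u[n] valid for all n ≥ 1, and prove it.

Claim: u[n] = 2n^2 + n − 2.

Base case: u[1] = 1, and 2·1^2 + 1 − 2 = 1.
Assume u[r] = 2r^2 + r − 2.
Then u[r+1] = u[r] + (4r + 3) = (2r^2 + r − 2) + (4r + 3) = 2r^2 + 5r + 1,
and 2·(r+1)^2 + (r+1) − 2 = 2r^2 + 5r + 1.
By induction, u[n] = 2n^2 + n − 2 for all n ≥ 1.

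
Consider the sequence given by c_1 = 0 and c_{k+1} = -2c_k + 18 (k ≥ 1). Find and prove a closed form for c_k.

Claim: c_k = 3·(-2)^k + 6.

Base case: c_1 = 0, and 3·(-2)^1 + 6 = -6 + 6 = 0.
Assume c_r = 3·(-2)^r + 6 for some r ≥ 1.
Then c_{r+1} = -2c_r + 18 = -2·(3·(-2)^r + 6) + 18 = -6·(-2)^r − 12 + 18 = 3·(-2)^{r+1} + 6.
So the formula holds for r+1, and by induction c_k = 3·(-2)^k + 6 for all k ≥ 1.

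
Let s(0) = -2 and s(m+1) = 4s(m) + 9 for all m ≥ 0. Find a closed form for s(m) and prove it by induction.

Claim: s(m) = 4^m − 3.

Base case: s(0) = -2, and 4^0 − 3 = 1 − 3 = -2.
Assume s(k) = 4^k − 3 for some k ≥ 0.
Then s(k+1) = 4s(k) + 9 = 4·(4^k − 3) + 9 = 4^{k+1} − 12 + 9 = 4^{k+1} − 3.
By induction, s(m) = 4^m − 3 for all m ≥ 0.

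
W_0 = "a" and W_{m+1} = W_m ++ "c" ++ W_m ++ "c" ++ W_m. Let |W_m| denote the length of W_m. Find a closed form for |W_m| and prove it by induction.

Claim: |W_m| = 2·3^m − 1.

Base case: |W_0| = 1, and 2·3^0 − 1 = 1.
Assume |W_j| = 2·3^j − 1.
Then |W_{j+1}| = 3|W_j| + 2 = 3(2·3^j − 1) + 2 = 2·3^{j+1} − 3 + 2 = 2·3^{j+1} − 1.
By induction, |W_m| = 2·3^m − 1 for all m ≥ 0.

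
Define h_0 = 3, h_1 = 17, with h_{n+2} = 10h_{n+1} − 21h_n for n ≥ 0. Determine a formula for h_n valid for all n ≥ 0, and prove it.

Claim: h_n = 3^n + 2·7^n.

Base cases: h_0 = 3 and 3^0 + 2·7^0 = 3; h_1 = 17 and 3^1 + 2·7^1 = 17.
Assume h_j = 3^j + 2·7^j for all 0 ≤ j ≤ r, where r ≥ 1.
Then h_{r+1} = 10h_r − 21h_{r−1} = 10·(3^r + 2·7^r) − 21·(3^{r−1} + 2·7^{r−1}) = (10·3 − 21)3^{r−1} + 2·(10·7 − 21)7^{r−1} = 9·3^{r−1} + 98·7^{r−1} = 3^{r+1} + 2·7^{r+1}.
So the formula holds for r+1, and by strong induction h_n = 3^n + 2·7^n for all n ≥ 0.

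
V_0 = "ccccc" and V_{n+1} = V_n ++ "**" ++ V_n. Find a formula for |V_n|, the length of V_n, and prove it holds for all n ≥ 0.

Claim: |V_n| = 7·2^n − 2.

Base case: |V_0| = 5, and 7·2^0 − 2 = 5.
Assume |V_m| = 7·2^m − 2.
Then |V_{m+1}| = |V_m| + 2 + |V_m| = 2|V_m| + 2 = 2(7·2^m − 2) + 2 = 7·2^{m+1} − 4 + 2 = 7·2^{m+1} − 2.
By induction, |V_n| = 7·2^n − 2 for all n ≥ 0.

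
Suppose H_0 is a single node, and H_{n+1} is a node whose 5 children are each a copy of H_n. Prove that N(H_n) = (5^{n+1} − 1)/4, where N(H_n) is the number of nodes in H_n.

Base case: N(H_0) = 1, and (5^{0+1} − 1)/4 = 1.
Assume N(H_k) = (5^{k+1} − 1)/4.
Then N(H_{k+1}) = 1 + 5N(H_k) = 1 + 5·(5^{k+1} − 1)/4 = 1 + (5^{k+2} − 5)/4 = (4 + 5^{k+2} − 5)/4 = (5^{k+2} − 1)/4.
This completes the inductive step, so N(H_n) = (5^{n+1} − 1)/4 for all n ≥ 0.

N(H_n) = (5^{n+1} − 1)/4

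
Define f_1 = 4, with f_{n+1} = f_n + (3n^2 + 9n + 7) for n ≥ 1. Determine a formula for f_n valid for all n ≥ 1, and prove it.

Claim: f_n = n^3 + 3n^2 + 3n − 3.

Base case: f_1 = 4, and 1^3 + 3·1^2 + 3·1 − 3 = 4.
Assume f_j = j^3 + 3j^2 + 3j − 3.
Then f_{j+1} = f_j + (3j^2 + 9j + 7) = (j^3 + 3j^2 + 3j − 3) + (3j^2 + 9j + 7) = j^3 + 6j^2 + 12j + 4,
and (j+1)^3 + 3·(j+1)^2 + 3·(j+1) − 3 = j^3 + 6j^2 + 12j + 4.
Hence f_n = n^3 + 3n^2 + 3n − 3 for every n ≥ 1, by induction.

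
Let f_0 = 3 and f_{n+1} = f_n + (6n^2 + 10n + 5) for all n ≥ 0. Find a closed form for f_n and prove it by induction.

Claim: f_n = 2n^3 + 2n^2 + n + 3.

Base case: f_0 = 3, and 2·0^3 + 2·0^2 + 0 + 3 = 3.
Assume f_j = 2j^3 + 2j^2 + j + 3.
Then f_{j+1} = f_j + (6j^2 + 10j + 5) = (2j^3 + 2j^2 + j + 3) + (6j^2 + 10j + 5) = 2j^3 + 8j^2 + 11j + 8,
and 2·(j+1)^3 + 2·(j+1)^2 + (j+1) + 3 = 2j^3 + 8j^2 + 11j + 8.
Hence f_n = 2n^3 + 2n^2 + n + 3 for every n ≥ 0, by induction.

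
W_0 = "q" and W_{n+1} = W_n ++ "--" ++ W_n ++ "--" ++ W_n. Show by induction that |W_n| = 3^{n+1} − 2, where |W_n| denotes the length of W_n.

Base case: |W_0| = 1, and 3^{0+1} − 2 = 1.
Assume |W_j| = 3^{j+1} − 2.
Then |W_{j+1}| = 3|W_j| + 4 = 3(3^{j+1} − 2) + 4 = 3^{j+2} − 6 + 4 = 3^{j+2} − 2.
By induction, |W_n| = 3^{n+1} − 2 for all n ≥ 0.

|W_n| = 3^{n+1} − 2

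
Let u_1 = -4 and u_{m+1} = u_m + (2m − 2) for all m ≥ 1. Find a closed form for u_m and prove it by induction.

Claim: u_m = m^2 − 3m − 2.

Base case: u_1 = -4, and 1^2 − 3·1 − 2 = -4.
Assume u_j = j^2 − 3j − 2.
Then u_{j+1} = u_j + (2j − 2) = (j^2 − 3j − 2) + (2j − 2) = j^2 − j − 4,
and (j+1)^2 − 3·(j+1) − 2 = j^2 − j − 4.
This completes the inductive step, so u_m = m^2 − 3m − 2 for all m ≥ 1.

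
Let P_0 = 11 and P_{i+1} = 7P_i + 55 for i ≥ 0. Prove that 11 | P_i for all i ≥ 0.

Base case: P_0 = 11 = 11·1, so 11 | P_0.
Assume 11 | P_r, so P_r = 11t for some integer t.
Then P_{r+1} = 7P_r + 55 = 7·(11t) + 55 = 11(7t + 5), so 11 | P_{r+1}.
So the property holds for r+1, and by induction 11 | P_i for all i ≥ 0.

11 | P_i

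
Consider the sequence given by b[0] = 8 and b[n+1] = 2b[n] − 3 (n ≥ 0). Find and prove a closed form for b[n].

Claim: b[n] = 5·2^n + 3.

Base case: b[0] = 8, and 5·2^0 + 3 = 5 + 3 = 8.
Assume b[k] = 5·2^k + 3 for some k ≥ 0.
Then b[k+1] = 2b[k] − 3 = 2·(5·2^k + 3) − 3 = 10·2^k + 6 − 3 = 5·2^{k+1} + 3.
Hence b[n] = 5·2^n + 3 for every n ≥ 0, by induction.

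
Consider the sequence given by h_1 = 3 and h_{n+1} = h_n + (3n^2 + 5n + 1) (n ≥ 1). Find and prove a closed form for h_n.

Claim: h_n = n^3 + n^2 − n + 2.

Base case: h_1 = 3, and 1^3 + 1^2 − 1 + 2 = 3.
Assume h_j = j^3 + j^2 − j + 2.
Then h_{j+1} = h_j + (3j^2 + 5j + 1) = (j^3 + j^2 − j + 2) + (3j^2 + 5j + 1) = j^3 + 4j^2 + 4j + 3,
and (j+1)^3 + (j+1)^2 − (j+1) + 2 = j^3 + 4j^2 + 4j + 3.
By induction, h_n = n^3 + n^2 − n + 2 for all n ≥ 1.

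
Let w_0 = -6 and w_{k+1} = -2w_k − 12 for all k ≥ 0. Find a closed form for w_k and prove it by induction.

Claim: w_k = -2·(-2)^k − 4.

Base case: w_0 = -6, and -2·(-2)^0 − 4 = -2 − 4 = -6.
Assume w_m = -2·(-2)^m − 4 for some m ≥ 0.
Then w_{m+1} = -2w_m − 12 = -2·(-2·(-2)^m − 4) − 12 = 4·(-2)^m + 8 − 12 = -2·(-2)^{m+1} − 4.
By induction, w_k = -2·(-2)^k − 4 for all k ≥ 0.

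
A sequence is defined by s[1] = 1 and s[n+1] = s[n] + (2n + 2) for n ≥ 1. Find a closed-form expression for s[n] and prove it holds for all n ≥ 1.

Claim: s[n] = n^2 + n − 1.

Base case: s[1] = 1, and 1^2 + 1 − 1 = 1.
Assume s[r] = r^2 + r − 1.
Then s[r+1] = s[r] + (2r + 2) = (r^2 + r − 1) + (2r + 2) = r^2 + 3r + 1,
and (r+1)^2 + (r+1) − 1 = r^2 + 3r + 1.
This completes the inductive step, so s[n] = n^2 + n − 1 for all n ≥ 1.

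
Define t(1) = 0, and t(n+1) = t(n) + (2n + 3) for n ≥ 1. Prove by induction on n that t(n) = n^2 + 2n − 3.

Base case: t(1) = 0, and 1^2 + 2·1 − 3 = 0.
Assume t(r) = r^2 + 2r − 3.
Then t(r+1) = t(r) + (2r + 3) = (r^2 + 2r − 3) + (2r + 3) = r^2 + 4r,
and (r+1)^2 + 2·(r+1) − 3 = r^2 + 4r.
Hence t(n) = n^2 + 2n − 3 for every n ≥ 1, by induction.

t(n) = n^2 + 2n − 3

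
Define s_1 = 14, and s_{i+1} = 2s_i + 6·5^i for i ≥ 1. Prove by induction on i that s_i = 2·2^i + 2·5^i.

Base case: s_1 = 14, and 2·2^1 + 2·5^1 = 4 + 10 = 14.
Assume s_m = 2·2^m + 2·5^m for some m ≥ 1.
Then s_{m+1} = 2s_m + 6·5^m = 2·(2·2^m + 2·5^m) + 6·5^m = 2·2^{m+1} + 4·5^m + 6·5^m = 2·2^{m+1} + 10·5^m = 2·2^{m+1} + 2·5^{m+1}.
By induction, s_i = 2·2^i + 2·5^i for all i ≥ 1.

s_i = 2·2^i + 2·5^i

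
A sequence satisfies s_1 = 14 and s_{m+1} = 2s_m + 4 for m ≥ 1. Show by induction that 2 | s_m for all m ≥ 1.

Base case: s_1 = 14 = 2·7, so 2 | s_1.
Assume 2 | s_k, so s_k = 2t for some integer t.
Then s_{k+1} = 2s_k + 4 = 2·(2t) + 4 = 2(2t + 2), so 2 | s_{k+1}.
So the property holds for k+1, and by induction 2 | s_m for all m ≥ 1.

2 | s_m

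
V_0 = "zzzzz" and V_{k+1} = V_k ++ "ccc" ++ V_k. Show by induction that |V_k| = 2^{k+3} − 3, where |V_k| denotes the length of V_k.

Base case: |V_0| = 5, and 2^{0+3} − 3 = 5.
Assume |V_m| = 2^{m+3} − 3.
Then |V_{m+1}| = |V_m| + 3 + |V_m| = 2|V_m| + 3 = 2(2^{m+3} − 3) + 3 = 2^{m+1+3} − 6 + 3 = 2^{m+1+3} − 3.
By induction, |V_k| = 2^{k+3} − 3 for all k ≥ 0.

|V_k| = 2^{k+3} − 3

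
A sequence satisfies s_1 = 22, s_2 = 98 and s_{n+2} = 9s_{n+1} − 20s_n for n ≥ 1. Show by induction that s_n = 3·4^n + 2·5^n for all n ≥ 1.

Base cases: s_1 = 22 and 3·4^1 + 2·5^1 = 22; s_2 = 98 and 3·4^2 + 2·5^2 = 98.
Assume s_i = 3·4^i + 2·5^i for all 1 ≤ i ≤ j, where j ≥ 2.
Then s_{j+1} = 9s_j − 20s_{j−1} = 9·(3·4^j + 2·5^j) − 20·(3·4^{j−1} + 2·5^{j−1}) = 3·(9·4 − 20)4^{j−1} + 2·(9·5 − 20)5^{j−1} = 48·4^{j−1} + 50·5^{j−1} = 3·4^{j+1} + 2·5^{j+1}.
Hence s_n = 3·4^n + 2·5^n for every n ≥ 1, by strong induction.

s_n = 3·4^n + 2·5^n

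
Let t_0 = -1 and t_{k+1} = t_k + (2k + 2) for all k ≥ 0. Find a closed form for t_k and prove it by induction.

Claim: t_k = k^2 + k − 1.

Base case: t_0 = -1, and 0^2 + 0 − 1 = -1.
Assume t_r = r^2 + r − 1.
Then t_{r+1} = t_r + (2r + 2) = (r^2 + r − 1) + (2r + 2) = r^2 + 3r + 1,
and (r+1)^2 + (r+1) − 1 = r^2 + 3r + 1.
This completes the inductive step, so t_k = k^2 + k − 1 for all k ≥ 0.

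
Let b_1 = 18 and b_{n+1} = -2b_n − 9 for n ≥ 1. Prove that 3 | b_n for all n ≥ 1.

Base case: b_1 = 18 = 3·6, so 3 | b_1.
Assume 3 | b_m, so b_m = 3t for some integer t.
Then b_{m+1} = -2b_m − 9 = -2·(3t) − 9 = 3(-2t − 3), so 3 | b_{m+1}.
By induction, 3 | b_n for all n ≥ 1.

3 | b_n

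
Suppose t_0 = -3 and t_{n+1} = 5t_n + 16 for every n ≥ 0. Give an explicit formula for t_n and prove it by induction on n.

Claim: t_n = 5^n − 4.

Base case: t_0 = -3, and 5^0 − 4 = 1 − 4 = -3.
Assume t_m = 5^m − 4 for some m ≥ 0.
Then t_{m+1} = 5t_m + 16 = 5·(5^m − 4) + 16 = 5^{m+1} − 20 + 16 = 5^{m+1} − 4.
So the formula holds for m+1, and by induction t_n = 5^n − 4 for all n ≥ 0.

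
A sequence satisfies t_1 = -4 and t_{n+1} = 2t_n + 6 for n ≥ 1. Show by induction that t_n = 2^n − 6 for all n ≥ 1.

Base case: t_1 = -4, and 2^1 − 6 = 2 − 6 = -4.
Assume t_k = 2^k − 6 for some k ≥ 1.
Then t_{k+1} = 2t_k + 6 = 2·(2^k − 6) + 6 = 2^{k+1} − 12 + 6 = 2^{k+1} − 6.
By induction, t_n = 2^n − 6 for all n ≥ 1.

t_n = 2^n − 6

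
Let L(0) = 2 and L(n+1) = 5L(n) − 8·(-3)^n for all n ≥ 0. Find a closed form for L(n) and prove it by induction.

Claim: L(n) = 5^n + (-3)^n.

Base case: L(0) = 2, and 5^0 + (-3)^0 = 1 + 1 = 2.
Assume L(m) = 5^m + (-3)^m for some m ≥ 0.
Then L(m+1) = 5L(m) − 8·(-3)^m = 5·(5^m + (-3)^m) − 8·(-3)^m = 5^{m+1} + 5·(-3)^m − 8·(-3)^m = 5^{m+1} − 3·(-3)^m = 5^{m+1} + (-3)^{m+1}.
Hence L(n) = 5^n + (-3)^n for every n ≥ 0, by induction.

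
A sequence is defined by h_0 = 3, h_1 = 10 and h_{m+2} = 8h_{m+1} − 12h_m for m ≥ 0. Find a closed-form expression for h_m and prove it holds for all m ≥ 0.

Claim: h_m = 2·2^m + 6^m.

Base cases: h_0 = 3 and 2·2^0 + 6^0 = 3; h_1 = 10 and 2·2^1 + 6^1 = 10.
Assume h_i = 2·2^i + 6^i for all 0 ≤ i ≤ j, where j ≥ 1.
Then h_{j+1} = 8h_j − 12h_{j−1} = 8·(2·2^j + 6^j) − 12·(2·2^{j−1} + 6^{j−1}) = 2·(8·2 − 12)2^{j−1} + (8·6 − 12)6^{j−1} = 8·2^{j−1} + 36·6^{j−1} = 2·2^{j+1} + 6^{j+1}.
So the formula holds for j+1, and by strong induction h_m = 2·2^m + 6^m for all m ≥ 0.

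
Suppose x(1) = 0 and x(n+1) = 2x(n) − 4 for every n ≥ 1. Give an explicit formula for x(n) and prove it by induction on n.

Claim: x(n) = -2^{n+1} + 4.

Base case: x(1) = 0, and -2^{1+1} + 4 = -4 + 4 = 0.
Assume x(r) = -2^{r+1} + 4 for some r ≥ 1.
Then x(r+1) = 2x(r) − 4 = 2·(-2^{r+1} + 4) − 4 = -2^{r+2} + 8 − 4 = -2^{r+2} + 4.
So the formula holds for r+1, and by induction x(n) = -2^{n+1} + 4 for all n ≥ 1.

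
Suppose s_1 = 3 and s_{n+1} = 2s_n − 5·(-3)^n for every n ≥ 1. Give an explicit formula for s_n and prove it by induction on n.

Claim: s_n = 3·2^n + (-3)^n.

Base case: s_1 = 3, and 3·2^1 + (-3)^1 = 6 − 3 = 3.
Assume s_j = 3·2^j + (-3)^j for some j ≥ 1.
Then s_{j+1} = 2s_j − 5·(-3)^j = 2·(3·2^j + (-3)^j) − 5·(-3)^j = 3·2^{j+1} + 2·(-3)^j − 5·(-3)^j = 3·2^{j+1} − 3·(-3)^j = 3·2^{j+1} + (-3)^{j+1}.
Hence s_n = 3·2^n + (-3)^n for every n ≥ 1, by induction.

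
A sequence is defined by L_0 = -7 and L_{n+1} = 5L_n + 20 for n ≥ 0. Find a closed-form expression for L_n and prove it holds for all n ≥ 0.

Claim: L_n = -2·5^n − 5.

Base case: L_0 = -7, and -2·5^0 − 5 = -2 − 5 = -7.
Assume L_j = -2·5^j − 5 for some j ≥ 0.
Then L_{j+1} = 5L_j + 20 = 5·(-2·5^j − 5) + 20 = -10·5^j − 25 + 20 = -2·5^{j+1} − 5.
So the formula holds for j+1, and by induction L_n = -2·5^n − 5 for all n ≥ 0.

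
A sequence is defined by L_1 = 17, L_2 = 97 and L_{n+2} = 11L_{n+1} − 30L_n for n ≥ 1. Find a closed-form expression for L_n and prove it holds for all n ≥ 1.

Claim: L_n = 2·6^n + 5^n.

Base cases: L_1 = 17 and 2·6^1 + 5^1 = 17; L_2 = 97 and 2·6^2 + 5^2 = 97.
Assume L_j = 2·6^j + 5^j for all 1 ≤ j ≤ r, where r ≥ 2.
Then L_{r+1} = 11L_r − 30L_{r−1} = 11·(2·6^r + 5^r) − 30·(2·6^{r−1} + 5^{r−1}) = 2·(11·6 − 30)6^{r−1} + (11·5 − 30)5^{r−1} = 72·6^{r−1} + 25·5^{r−1} = 2·6^{r+1} + 5^{r+1}.
By strong induction, L_n = 2·6^n + 5^n for all n ≥ 1.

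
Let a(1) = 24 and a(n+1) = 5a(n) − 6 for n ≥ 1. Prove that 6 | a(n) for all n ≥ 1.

Base case: a(1) = 24 = 6·4, so 6 | a(1).
Assume 6 | a(j), so a(j) = 6t for some integer t.
Then a(j+1) = 5a(j) − 6 = 5·(6t) − 6 = 6(5t − 1), so 6 | a(j+1).
This completes the inductive step, so 6 | a(n) for all n ≥ 1.

6 | a(n)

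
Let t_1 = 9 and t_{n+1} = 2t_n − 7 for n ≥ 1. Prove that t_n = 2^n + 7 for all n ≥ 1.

Base case: t_1 = 9, and 2^1 + 7 = 2 + 7 = 9.
Assume t_m = 2^m + 7 for some m ≥ 1.
Then t_{m+1} = 2t_m − 7 = 2·(2^m + 7) − 7 = 2^{m+1} + 14 − 7 = 2^{m+1} + 7.
So the formula holds for m+1, and by induction t_n = 2^n + 7 for all n ≥ 1.

t_n = 2^n + 7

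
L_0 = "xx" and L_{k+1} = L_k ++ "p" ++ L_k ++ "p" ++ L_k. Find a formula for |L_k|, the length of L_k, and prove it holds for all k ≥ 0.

Claim: |L_k| = 3^{k+1} − 1.

Base case: |L_0| = 2, and 3^{0+1} − 1 = 2.
Assume |L_j| = 3^{j+1} − 1.
Then |L_{j+1}| = 3|L_j| + 2 = 3(3^{j+1} − 1) + 2 = 3^{j+2} − 3 + 2 = 3^{j+2} − 1.
So the formula holds for j+1, and by induction |L_k| = 3^{k+1} − 1 for all k ≥ 0.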